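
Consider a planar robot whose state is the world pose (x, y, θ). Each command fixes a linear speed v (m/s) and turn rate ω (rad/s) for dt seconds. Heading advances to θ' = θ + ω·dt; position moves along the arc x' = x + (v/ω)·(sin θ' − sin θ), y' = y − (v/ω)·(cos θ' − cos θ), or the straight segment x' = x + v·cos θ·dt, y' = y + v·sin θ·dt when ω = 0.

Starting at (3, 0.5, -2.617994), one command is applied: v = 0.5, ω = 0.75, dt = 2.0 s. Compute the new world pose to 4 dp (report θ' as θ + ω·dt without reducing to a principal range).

(2.7339, -0.3690, -1.1180)

θ' = -2.6180 + 0.75·2.0 = -1.1180
R = v/ω = 0.5/0.75 = 0.6667
x' = 3 + 0.6667·(sin -1.1180 − sin -2.6180) = 2.7339
y' = 0.5 − 0.6667·(cos -1.1180 − cos -2.6180) = -0.3690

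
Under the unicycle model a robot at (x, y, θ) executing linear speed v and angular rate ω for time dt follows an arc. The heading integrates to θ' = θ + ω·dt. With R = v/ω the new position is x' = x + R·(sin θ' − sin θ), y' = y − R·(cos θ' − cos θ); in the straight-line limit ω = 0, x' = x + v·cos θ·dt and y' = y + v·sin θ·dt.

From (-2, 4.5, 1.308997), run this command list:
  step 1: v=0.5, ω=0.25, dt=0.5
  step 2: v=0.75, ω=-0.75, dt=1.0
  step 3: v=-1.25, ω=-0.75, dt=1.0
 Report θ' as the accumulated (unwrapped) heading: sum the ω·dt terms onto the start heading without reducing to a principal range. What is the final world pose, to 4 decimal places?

(-2.7549, 5.0123, -0.0660)

step 1: θ'=1.4340 (R=2.0000) → pose (-1.9505, 4.7449, 1.4340)
step 2: θ'=0.6840 (R=-1.0000) → pose (-1.5918, 5.3836, 0.6840)
step 3: θ'=-0.0660 (R=1.6667) → pose (-2.7549, 5.0123, -0.0660)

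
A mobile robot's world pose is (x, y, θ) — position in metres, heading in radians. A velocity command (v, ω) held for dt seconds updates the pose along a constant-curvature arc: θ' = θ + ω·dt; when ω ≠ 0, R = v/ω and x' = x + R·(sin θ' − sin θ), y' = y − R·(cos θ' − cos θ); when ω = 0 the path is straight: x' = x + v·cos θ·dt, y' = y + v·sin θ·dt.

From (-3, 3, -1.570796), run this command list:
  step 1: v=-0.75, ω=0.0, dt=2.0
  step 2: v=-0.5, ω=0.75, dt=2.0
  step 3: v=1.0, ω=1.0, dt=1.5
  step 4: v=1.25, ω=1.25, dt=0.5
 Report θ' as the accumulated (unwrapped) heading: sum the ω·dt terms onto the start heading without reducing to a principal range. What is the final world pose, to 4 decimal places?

(-2.6634, 6.6273, 2.0542)

step 1: θ'=-1.5708 (straight) → pose (-3.0000, 4.5000, -1.5708)
step 2: θ'=-0.0708 (R=-0.6667) → pose (-3.6195, 5.1650, -0.0708)
step 3: θ'=1.4292 (R=1.0000) → pose (-2.5588, 6.0214, 1.4292)
step 4: θ'=2.0542 (R=1.0000) → pose (-2.6634, 6.6273, 2.0542)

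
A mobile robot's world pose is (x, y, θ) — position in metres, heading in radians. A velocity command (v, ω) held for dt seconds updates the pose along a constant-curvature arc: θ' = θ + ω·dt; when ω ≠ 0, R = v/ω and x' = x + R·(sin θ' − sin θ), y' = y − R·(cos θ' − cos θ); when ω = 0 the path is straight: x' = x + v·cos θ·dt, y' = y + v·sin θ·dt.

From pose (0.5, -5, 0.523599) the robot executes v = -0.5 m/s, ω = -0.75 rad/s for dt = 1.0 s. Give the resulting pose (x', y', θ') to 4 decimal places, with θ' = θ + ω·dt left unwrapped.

θ' = 0.5236 + -0.75·1.0 = -0.2264
R = v/ω = -0.5/-0.75 = 0.6667
x' = 0.5 + 0.6667·(sin -0.2264 − sin 0.5236) = 0.0170
y' = -5 − 0.6667·(cos -0.2264 − cos 0.5236) = -5.0723

(0.0170, -5.0723, -0.2264)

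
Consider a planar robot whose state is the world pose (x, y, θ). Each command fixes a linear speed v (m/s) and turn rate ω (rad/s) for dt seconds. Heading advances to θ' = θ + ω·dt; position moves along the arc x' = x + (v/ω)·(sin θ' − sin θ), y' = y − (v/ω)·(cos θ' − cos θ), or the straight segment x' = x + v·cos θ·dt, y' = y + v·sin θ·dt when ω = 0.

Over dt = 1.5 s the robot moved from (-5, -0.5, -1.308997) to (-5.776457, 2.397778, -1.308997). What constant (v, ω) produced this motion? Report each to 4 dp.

Δθ = -1.308997 − -1.308997 = 0.000000
ω = Δθ/dt = 0.000000/1.5 = 0.0000
ω = 0 → v = (Δx·cos θ + Δy·sin θ)/dt = -2.0000

v = -2.0000, ω = 0.0000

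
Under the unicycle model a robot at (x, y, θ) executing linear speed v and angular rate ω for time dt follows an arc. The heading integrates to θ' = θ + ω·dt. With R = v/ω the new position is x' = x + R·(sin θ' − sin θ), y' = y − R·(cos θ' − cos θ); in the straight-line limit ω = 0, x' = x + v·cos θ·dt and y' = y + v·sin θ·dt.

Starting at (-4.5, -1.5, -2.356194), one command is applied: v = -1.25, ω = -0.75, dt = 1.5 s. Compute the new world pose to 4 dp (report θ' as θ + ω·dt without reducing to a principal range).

θ' = -2.3562 + -0.75·1.5 = -3.4812
R = v/ω = -1.25/-0.75 = 1.6667
x' = -4.5 + 1.6667·(sin -3.4812 − sin -2.3562) = -2.7663
y' = -1.5 − 1.6667·(cos -3.4812 − cos -2.3562) = -1.1070

(-2.7663, -1.1070, -3.4812)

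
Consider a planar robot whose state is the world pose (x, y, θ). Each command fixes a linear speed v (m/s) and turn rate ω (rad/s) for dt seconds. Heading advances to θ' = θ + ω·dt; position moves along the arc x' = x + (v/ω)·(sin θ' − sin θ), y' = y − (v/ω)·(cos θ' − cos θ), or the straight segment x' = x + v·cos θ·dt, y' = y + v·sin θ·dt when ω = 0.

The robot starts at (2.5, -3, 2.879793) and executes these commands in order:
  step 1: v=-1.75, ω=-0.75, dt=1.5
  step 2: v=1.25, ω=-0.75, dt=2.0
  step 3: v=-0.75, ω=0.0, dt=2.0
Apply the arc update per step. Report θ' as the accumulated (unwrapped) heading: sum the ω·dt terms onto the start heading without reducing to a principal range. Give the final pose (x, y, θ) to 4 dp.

step 1: θ'=1.7548 (R=2.3333) → pose (4.1900, -4.8269, 1.7548)
step 2: θ'=0.2548 (R=-1.6667) → pose (5.4085, -2.9091, 0.2548)
step 3: θ'=0.2548 (straight) → pose (3.9569, -3.2872, 0.2548)

(3.9569, -3.2872, 0.2548)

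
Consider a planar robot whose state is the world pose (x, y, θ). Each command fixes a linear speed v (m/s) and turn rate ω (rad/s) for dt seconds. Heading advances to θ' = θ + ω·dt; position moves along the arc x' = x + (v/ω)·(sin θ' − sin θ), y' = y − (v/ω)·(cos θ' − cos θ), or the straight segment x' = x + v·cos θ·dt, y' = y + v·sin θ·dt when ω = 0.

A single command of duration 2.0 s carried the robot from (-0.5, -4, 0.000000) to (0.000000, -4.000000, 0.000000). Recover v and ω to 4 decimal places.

v = 0.2500, ω = 0.0000

Δθ = 0.000000 − 0.000000 = 0.000000
ω = Δθ/dt = 0.000000/2.0 = 0.0000
ω = 0 → v = (Δx·cos θ + Δy·sin θ)/dt = 0.2500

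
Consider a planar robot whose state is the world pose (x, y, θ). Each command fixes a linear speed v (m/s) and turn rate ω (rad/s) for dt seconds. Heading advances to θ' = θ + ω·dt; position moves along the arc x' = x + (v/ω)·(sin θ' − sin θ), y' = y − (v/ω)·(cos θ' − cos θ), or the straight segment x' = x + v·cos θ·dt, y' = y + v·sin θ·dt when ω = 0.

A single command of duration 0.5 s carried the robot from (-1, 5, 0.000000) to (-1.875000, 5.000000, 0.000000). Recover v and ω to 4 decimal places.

Δθ = 0.000000 − 0.000000 = 0.000000
ω = Δθ/dt = 0.000000/0.5 = 0.0000
ω = 0 → v = (Δx·cos θ + Δy·sin θ)/dt = -1.7500

v = -1.7500, ω = 0.0000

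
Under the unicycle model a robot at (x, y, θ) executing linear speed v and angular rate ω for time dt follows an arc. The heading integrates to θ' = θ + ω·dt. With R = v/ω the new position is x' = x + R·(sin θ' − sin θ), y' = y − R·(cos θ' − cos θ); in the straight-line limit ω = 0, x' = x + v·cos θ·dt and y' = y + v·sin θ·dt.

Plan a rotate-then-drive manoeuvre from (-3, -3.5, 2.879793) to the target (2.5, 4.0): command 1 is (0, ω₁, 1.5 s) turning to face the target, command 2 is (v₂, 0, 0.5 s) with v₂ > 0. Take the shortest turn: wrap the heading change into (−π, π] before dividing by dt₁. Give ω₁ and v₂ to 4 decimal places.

ω₁ = -1.2945, v₂ = 18.6011

heading to target = atan2(4−-3.5, 2.5−-3) = 0.9380
Δθ = wrap(0.9380 − 2.8798) = -1.9417; ω₁ = Δθ/dt₁ = -1.2945
distance = √((2.5−-3)² + (4−-3.5)²) = 9.3005; v₂ = distance/dt₂ = 18.6011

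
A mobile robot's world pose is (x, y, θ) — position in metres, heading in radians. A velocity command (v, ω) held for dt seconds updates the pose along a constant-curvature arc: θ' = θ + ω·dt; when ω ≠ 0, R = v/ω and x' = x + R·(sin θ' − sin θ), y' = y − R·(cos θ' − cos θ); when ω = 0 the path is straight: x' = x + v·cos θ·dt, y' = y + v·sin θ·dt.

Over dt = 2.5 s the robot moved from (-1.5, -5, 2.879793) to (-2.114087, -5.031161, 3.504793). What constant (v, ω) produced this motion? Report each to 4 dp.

v = 0.2500, ω = 0.2500

Δθ = 3.504793 − 2.879793 = 0.625000
ω = Δθ/dt = 0.625000/2.5 = 0.2500
R = Δx/(sin θ' − sin θ) = 1.0000
v = R·ω = 1.0000·0.2500 = 0.2500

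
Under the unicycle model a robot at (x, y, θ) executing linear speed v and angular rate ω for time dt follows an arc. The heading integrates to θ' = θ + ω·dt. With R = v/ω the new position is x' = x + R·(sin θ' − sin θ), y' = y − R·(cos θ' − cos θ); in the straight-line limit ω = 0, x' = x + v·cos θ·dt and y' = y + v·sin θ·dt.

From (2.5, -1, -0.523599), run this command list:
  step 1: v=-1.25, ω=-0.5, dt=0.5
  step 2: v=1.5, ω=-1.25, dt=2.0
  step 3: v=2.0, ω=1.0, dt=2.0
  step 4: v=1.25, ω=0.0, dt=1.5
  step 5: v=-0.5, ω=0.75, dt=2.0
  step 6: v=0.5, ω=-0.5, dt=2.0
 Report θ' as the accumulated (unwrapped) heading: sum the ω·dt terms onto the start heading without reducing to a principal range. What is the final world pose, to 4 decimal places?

(-0.4836, -6.8372, -0.7736)

step 1: θ'=-0.7736 (R=2.5000) → pose (2.0032, -0.6234, -0.7736)
step 2: θ'=-3.2736 (R=-1.2000) → pose (1.0068, -2.6715, -3.2736)
step 3: θ'=-1.2736 (R=2.0000) → pose (-1.1688, -5.2398, -1.2736)
step 4: θ'=-1.2736 (straight) → pose (-0.6197, -7.0326, -1.2736)
step 5: θ'=0.2264 (R=-0.6667) → pose (-1.4068, -6.5781, 0.2264)
step 6: θ'=-0.7736 (R=-1.0000) → pose (-0.4836, -6.8372, -0.7736)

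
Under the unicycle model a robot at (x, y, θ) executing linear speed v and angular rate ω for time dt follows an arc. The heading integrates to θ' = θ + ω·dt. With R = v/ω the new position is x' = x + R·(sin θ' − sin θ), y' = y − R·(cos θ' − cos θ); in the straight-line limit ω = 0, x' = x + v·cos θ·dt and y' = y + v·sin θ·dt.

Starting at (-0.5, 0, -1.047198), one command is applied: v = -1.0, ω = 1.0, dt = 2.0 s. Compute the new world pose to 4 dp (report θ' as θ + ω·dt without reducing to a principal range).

θ' = -1.0472 + 1.0·2.0 = 0.9528
R = v/ω = -1.0/1.0 = -1.0000
x' = -0.5 + -1.0000·(sin 0.9528 − sin -1.0472) = -2.1811
y' = 0 − -1.0000·(cos 0.9528 − cos -1.0472) = 0.0794

(-2.1811, 0.0794, 0.9528)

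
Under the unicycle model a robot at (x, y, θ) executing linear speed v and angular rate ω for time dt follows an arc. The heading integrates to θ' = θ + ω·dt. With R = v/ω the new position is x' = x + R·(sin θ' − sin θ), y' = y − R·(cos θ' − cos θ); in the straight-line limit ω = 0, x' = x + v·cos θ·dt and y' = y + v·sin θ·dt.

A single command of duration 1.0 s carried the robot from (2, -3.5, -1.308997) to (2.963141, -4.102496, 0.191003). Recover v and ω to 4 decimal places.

Δθ = 0.191003 − -1.308997 = 1.500000
ω = Δθ/dt = 1.500000/1.0 = 1.5000
R = Δx/(sin θ' − sin θ) = 0.8333
v = R·ω = 0.8333·1.5000 = 1.2500

v = 1.2500, ω = 1.5000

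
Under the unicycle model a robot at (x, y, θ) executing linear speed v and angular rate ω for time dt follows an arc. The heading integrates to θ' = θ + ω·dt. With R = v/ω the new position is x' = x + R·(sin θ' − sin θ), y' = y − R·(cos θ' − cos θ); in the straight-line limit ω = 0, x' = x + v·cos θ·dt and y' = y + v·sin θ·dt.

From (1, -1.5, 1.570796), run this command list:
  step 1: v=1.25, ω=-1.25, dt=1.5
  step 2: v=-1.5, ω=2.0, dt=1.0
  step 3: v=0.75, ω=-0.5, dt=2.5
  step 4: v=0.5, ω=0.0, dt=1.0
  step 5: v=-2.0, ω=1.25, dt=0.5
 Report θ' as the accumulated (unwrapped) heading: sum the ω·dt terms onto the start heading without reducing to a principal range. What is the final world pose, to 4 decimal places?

(1.9092, -0.2755, 1.0708)

step 1: θ'=-0.3042 (R=-1.0000) → pose (2.2995, -0.5459, -0.3042)
step 2: θ'=1.6958 (R=-0.7500) → pose (1.3307, -1.3550, 1.6958)
step 3: θ'=0.4458 (R=-1.5000) → pose (2.1723, 0.1854, 0.4458)
step 4: θ'=0.4458 (straight) → pose (2.6234, 0.4010, 0.4458)
step 5: θ'=1.0708 (R=-1.6000) → pose (1.9092, -0.2755, 1.0708)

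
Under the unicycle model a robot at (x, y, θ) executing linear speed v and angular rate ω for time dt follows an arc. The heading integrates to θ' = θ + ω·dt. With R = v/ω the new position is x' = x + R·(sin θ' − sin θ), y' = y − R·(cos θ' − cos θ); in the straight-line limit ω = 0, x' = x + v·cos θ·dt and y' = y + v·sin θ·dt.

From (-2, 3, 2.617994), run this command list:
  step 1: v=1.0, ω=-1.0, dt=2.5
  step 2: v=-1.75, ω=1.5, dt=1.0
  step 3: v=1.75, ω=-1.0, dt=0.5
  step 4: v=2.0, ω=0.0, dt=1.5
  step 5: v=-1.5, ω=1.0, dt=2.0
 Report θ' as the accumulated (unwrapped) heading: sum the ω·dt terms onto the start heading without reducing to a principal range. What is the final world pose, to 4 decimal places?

step 1: θ'=0.1180 (R=-1.0000) → pose (-1.6177, 4.8591, 0.1180)
step 2: θ'=1.6180 (R=-1.1667) → pose (-2.6457, 3.6455, 1.6180)
step 3: θ'=1.1180 (R=-1.7500) → pose (-2.4713, 4.4936, 1.1180)
step 4: θ'=1.1180 (straight) → pose (-1.1589, 7.1913, 1.1180)
step 5: θ'=3.1180 (R=-1.5000) → pose (0.1546, 5.0355, 3.1180)

(0.1546, 5.0355, 3.1180)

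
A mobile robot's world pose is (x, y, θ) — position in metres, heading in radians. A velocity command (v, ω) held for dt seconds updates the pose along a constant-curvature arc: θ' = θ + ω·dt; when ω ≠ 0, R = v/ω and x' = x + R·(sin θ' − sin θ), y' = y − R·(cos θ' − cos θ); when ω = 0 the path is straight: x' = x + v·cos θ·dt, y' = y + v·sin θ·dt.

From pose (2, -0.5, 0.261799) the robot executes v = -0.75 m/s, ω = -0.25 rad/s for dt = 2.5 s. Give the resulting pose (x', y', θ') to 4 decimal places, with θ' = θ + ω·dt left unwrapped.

θ' = 0.2618 + -0.25·2.5 = -0.3632
R = v/ω = -0.75/-0.25 = 3.0000
x' = 2 + 3.0000·(sin -0.3632 − sin 0.2618) = 0.1577
y' = -0.5 − 3.0000·(cos -0.3632 − cos 0.2618) = -0.4065

(0.1577, -0.4065, -0.3632)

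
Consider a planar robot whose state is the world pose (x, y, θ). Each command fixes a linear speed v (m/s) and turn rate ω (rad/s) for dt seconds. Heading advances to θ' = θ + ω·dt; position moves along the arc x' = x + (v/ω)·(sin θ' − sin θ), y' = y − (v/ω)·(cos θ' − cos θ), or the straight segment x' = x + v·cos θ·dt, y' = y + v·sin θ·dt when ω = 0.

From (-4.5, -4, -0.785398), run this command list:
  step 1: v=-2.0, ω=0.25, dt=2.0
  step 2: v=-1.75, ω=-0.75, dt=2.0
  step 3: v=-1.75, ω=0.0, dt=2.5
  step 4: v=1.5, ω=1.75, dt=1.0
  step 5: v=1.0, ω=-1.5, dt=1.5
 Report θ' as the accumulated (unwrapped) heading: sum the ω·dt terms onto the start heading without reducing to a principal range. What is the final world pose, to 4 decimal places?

step 1: θ'=-0.2854 (R=-8.0000) → pose (-7.9045, -1.9805, -0.2854)
step 2: θ'=-1.7854 (R=2.3333) → pose (-9.5274, 0.7554, -1.7854)
step 3: θ'=-1.7854 (straight) → pose (-8.5957, 5.0300, -1.7854)
step 4: θ'=-0.0354 (R=0.8571) → pose (-7.7886, 3.9909, -0.0354)
step 5: θ'=-2.2854 (R=-0.6667) → pose (-7.3086, 2.8878, -2.2854)

(-7.3086, 2.8878, -2.2854)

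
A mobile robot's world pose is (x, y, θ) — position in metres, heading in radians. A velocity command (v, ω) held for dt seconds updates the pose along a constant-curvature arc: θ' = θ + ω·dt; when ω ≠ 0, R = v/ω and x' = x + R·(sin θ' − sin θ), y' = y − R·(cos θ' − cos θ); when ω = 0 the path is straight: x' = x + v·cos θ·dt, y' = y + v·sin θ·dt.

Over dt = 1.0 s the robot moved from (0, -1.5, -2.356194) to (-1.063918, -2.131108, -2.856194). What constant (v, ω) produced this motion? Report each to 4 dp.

Δθ = -2.856194 − -2.356194 = -0.500000
ω = Δθ/dt = -0.500000/1.0 = -0.5000
R = Δx/(sin θ' − sin θ) = -2.5000
v = R·ω = -2.5000·-0.5000 = 1.2500

v = 1.2500, ω = -0.5000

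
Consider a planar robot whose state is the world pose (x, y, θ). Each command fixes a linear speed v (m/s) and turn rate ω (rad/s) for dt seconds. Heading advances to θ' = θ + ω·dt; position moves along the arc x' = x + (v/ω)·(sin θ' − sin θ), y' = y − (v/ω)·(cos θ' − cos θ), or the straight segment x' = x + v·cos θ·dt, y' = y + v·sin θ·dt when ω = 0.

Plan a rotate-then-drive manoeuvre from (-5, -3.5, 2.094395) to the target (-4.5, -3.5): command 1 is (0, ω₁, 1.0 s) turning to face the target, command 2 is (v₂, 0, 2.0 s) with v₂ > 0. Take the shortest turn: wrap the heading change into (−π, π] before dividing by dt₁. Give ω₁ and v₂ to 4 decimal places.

ω₁ = -2.0944, v₂ = 0.2500

heading to target = atan2(-3.5−-3.5, -4.5−-5) = 0.0000
Δθ = wrap(0.0000 − 2.0944) = -2.0944; ω₁ = Δθ/dt₁ = -2.0944
distance = √((-4.5−-5)² + (-3.5−-3.5)²) = 0.5000; v₂ = distance/dt₂ = 0.2500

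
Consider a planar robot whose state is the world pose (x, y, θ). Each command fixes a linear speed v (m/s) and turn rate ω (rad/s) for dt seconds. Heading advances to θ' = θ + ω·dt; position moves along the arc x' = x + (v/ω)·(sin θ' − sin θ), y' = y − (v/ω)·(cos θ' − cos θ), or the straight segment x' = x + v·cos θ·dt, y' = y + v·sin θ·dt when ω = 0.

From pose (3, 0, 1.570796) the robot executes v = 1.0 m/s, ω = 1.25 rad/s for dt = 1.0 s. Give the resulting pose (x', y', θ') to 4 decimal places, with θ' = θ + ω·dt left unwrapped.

(2.4523, 0.7592, 2.8208)

θ' = 1.5708 + 1.25·1.0 = 2.8208
R = v/ω = 1.0/1.25 = 0.8000
x' = 3 + 0.8000·(sin 2.8208 − sin 1.5708) = 2.4523
y' = 0 − 0.8000·(cos 2.8208 − cos 1.5708) = 0.7592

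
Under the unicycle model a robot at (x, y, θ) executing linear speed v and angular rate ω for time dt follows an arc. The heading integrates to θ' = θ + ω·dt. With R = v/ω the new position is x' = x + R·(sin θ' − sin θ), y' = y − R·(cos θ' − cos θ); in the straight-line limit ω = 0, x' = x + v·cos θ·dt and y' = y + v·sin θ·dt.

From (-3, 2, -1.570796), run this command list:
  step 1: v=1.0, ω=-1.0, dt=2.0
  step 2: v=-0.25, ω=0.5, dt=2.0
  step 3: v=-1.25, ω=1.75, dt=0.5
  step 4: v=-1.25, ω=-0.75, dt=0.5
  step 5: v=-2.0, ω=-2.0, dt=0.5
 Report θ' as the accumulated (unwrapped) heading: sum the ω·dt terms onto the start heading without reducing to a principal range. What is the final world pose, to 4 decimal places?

(-2.6173, 2.7459, -3.0708)

step 1: θ'=-3.5708 (R=-1.0000) → pose (-4.4161, 1.0907, -3.5708)
step 2: θ'=-2.5708 (R=-0.5000) → pose (-3.9379, 1.1246, -2.5708)
step 3: θ'=-1.6958 (R=-0.7143) → pose (-3.6151, 1.6366, -1.6958)
step 4: θ'=-2.0708 (R=1.6667) → pose (-3.4241, 2.2279, -2.0708)
step 5: θ'=-3.0708 (R=1.0000) → pose (-2.6173, 2.7459, -3.0708)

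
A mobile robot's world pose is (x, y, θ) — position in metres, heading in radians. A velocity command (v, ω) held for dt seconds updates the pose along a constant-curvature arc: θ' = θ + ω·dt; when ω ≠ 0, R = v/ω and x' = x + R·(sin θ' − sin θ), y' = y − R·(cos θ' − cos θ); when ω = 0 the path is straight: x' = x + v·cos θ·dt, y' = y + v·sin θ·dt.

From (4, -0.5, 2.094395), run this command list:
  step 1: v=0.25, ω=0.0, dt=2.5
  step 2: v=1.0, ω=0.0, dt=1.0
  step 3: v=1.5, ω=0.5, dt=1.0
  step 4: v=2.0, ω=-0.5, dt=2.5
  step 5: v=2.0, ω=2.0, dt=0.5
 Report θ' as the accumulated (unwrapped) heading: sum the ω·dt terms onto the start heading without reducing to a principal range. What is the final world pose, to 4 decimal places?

step 1: θ'=2.0944 (straight) → pose (3.6875, 0.0413, 2.0944)
step 2: θ'=2.0944 (straight) → pose (3.1875, 0.9073, 2.0944)
step 3: θ'=2.5944 (R=3.0000) → pose (2.1503, 1.9692, 2.5944)
step 4: θ'=1.3444 (R=-4.0000) → pose (0.3336, 6.2831, 1.3444)
step 5: θ'=2.3444 (R=1.0000) → pose (0.0745, 7.2063, 2.3444)

(0.0745, 7.2063, 2.3444)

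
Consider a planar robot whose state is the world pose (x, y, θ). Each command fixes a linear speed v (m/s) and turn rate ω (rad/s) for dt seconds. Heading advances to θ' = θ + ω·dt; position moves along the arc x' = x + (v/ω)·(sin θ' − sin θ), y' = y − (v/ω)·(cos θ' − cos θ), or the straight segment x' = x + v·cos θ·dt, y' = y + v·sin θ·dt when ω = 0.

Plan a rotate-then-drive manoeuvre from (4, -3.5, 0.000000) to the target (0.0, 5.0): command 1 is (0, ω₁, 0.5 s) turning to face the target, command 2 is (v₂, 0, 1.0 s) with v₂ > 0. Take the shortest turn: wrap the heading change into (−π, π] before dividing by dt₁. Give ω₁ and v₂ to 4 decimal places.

heading to target = atan2(5−-3.5, 0−4) = 2.0106
Δθ = wrap(2.0106 − 0.0000) = 2.0106; ω₁ = Δθ/dt₁ = 4.0213
distance = √((0−4)² + (5−-3.5)²) = 9.3941; v₂ = distance/dt₂ = 9.3941

ω₁ = 4.0213, v₂ = 9.3941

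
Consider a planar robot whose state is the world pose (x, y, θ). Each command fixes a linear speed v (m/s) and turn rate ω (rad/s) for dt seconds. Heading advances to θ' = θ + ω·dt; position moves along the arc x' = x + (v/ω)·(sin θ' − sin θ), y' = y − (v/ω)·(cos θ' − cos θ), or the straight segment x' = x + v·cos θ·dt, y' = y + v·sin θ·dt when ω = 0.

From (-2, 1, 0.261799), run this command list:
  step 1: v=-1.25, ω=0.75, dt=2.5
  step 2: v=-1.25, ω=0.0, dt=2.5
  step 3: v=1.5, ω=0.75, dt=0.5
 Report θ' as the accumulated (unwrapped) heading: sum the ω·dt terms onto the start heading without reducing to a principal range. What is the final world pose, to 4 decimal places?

step 1: θ'=2.1368 (R=-1.6667) → pose (-2.9754, -1.5036, 2.1368)
step 2: θ'=2.1368 (straight) → pose (-1.2996, -4.1413, 2.1368)
step 3: θ'=2.5118 (R=2.0000) → pose (-1.8097, -3.5975, 2.5118)

(-1.8097, -3.5975, 2.5118)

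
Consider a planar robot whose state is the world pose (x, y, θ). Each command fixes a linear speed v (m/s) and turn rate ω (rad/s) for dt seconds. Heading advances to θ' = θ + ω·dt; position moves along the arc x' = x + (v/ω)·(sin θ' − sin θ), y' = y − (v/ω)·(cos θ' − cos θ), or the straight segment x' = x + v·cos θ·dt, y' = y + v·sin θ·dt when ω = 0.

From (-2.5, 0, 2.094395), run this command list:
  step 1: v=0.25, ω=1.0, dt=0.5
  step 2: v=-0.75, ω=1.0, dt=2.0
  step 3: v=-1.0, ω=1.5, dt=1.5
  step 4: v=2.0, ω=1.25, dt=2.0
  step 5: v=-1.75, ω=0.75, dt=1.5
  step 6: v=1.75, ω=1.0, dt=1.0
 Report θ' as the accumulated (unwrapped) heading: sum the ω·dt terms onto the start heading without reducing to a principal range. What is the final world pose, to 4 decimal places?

(-1.0302, 3.7095, 11.4694)

step 1: θ'=2.5944 (R=0.2500) → pose (-2.5864, 0.0885, 2.5944)
step 2: θ'=4.5944 (R=-0.7500) → pose (-1.4514, 0.6407, 4.5944)
step 3: θ'=6.8444 (R=-0.6667) → pose (-2.4683, 1.2836, 6.8444)
step 4: θ'=9.3444 (R=1.6000) → pose (-3.1913, 4.2330, 9.3444)
step 5: θ'=10.4694 (R=-2.3333) → pose (-0.9863, 5.3869, 10.4694)
step 6: θ'=11.4694 (R=1.7500) → pose (-1.0302, 3.7095, 11.4694)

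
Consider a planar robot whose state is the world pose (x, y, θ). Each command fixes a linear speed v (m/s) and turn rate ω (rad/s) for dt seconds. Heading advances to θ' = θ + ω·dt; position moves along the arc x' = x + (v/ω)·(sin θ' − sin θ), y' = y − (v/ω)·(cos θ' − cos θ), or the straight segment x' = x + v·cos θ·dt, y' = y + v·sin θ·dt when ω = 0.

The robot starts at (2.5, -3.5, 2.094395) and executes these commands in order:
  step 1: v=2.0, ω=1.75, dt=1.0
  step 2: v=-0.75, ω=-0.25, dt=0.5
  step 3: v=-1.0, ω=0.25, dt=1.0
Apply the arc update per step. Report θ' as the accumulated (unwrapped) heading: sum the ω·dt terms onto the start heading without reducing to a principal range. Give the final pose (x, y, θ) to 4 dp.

(1.8331, -2.3308, 3.9694)

step 1: θ'=3.8444 (R=1.1429) → pose (0.7716, -3.1994, 3.8444)
step 2: θ'=3.7194 (R=3.0000) → pose (1.0721, -2.9755, 3.7194)
step 3: θ'=3.9694 (R=-4.0000) → pose (1.8331, -2.3308, 3.9694)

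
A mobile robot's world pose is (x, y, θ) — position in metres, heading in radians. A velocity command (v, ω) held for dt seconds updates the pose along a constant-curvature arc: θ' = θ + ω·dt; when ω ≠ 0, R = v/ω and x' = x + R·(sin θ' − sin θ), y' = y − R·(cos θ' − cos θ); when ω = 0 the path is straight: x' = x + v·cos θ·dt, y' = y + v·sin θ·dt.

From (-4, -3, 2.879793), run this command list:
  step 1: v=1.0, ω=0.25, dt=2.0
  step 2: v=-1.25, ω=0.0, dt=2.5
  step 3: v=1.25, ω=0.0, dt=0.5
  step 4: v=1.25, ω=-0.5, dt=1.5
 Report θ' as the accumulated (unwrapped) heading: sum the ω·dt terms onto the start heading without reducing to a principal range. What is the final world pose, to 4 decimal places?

step 1: θ'=3.3798 (R=4.0000) → pose (-5.9791, -2.9766, 3.3798)
step 2: θ'=3.3798 (straight) → pose (-2.9423, -2.2393, 3.3798)
step 3: θ'=3.3798 (straight) → pose (-3.5497, -2.3868, 3.3798)
step 4: θ'=2.6298 (R=-2.5000) → pose (-5.3639, -2.1370, 2.6298)

(-5.3639, -2.1370, 2.6298)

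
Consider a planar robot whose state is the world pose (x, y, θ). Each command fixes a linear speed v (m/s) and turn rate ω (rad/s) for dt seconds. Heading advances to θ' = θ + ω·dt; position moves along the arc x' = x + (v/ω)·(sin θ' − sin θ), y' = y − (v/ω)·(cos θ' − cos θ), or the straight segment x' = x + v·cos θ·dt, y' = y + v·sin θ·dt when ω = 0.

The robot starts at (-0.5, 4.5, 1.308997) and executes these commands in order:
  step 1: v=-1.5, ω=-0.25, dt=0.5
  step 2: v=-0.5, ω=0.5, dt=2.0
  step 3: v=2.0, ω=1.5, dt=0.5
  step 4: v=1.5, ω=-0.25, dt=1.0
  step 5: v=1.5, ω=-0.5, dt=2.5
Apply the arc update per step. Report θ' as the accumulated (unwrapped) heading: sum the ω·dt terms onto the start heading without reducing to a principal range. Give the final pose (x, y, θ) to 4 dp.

(-4.5068, 6.9632, 1.4340)

step 1: θ'=1.1840 (R=6.0000) → pose (-0.7388, 3.7896, 1.1840)
step 2: θ'=2.1840 (R=-1.0000) → pose (-0.6305, 2.8368, 2.1840)
step 3: θ'=2.9340 (R=1.3333) → pose (-1.4461, 3.3742, 2.9340)
step 4: θ'=2.6840 (R=-6.0000) → pose (-2.8602, 3.8627, 2.6840)
step 5: θ'=1.4340 (R=-3.0000) → pose (-4.5068, 6.9632, 1.4340)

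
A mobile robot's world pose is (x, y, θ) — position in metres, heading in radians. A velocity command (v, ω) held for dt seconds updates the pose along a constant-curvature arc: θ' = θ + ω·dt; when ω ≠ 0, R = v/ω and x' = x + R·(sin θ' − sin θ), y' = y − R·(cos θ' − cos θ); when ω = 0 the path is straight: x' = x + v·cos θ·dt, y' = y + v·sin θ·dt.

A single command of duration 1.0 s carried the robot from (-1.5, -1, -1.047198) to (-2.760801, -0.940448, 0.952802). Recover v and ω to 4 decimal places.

Δθ = 0.952802 − -1.047198 = 2.000000
ω = Δθ/dt = 2.000000/1.0 = 2.0000
R = Δx/(sin θ' − sin θ) = -0.7500
v = R·ω = -0.7500·2.0000 = -1.5000

v = -1.5000, ω = 2.0000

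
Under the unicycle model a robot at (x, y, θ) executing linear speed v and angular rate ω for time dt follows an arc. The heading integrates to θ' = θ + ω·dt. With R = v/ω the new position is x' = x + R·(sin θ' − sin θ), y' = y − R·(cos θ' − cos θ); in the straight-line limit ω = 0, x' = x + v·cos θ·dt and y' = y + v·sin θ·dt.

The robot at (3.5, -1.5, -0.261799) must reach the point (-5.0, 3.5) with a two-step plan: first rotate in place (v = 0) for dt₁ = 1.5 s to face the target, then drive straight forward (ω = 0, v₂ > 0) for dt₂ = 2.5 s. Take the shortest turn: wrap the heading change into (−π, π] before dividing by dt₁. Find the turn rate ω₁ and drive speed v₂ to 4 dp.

heading to target = atan2(3.5−-1.5, -5−3.5) = 2.6099
Δθ = wrap(2.6099 − -0.2618) = 2.8717; ω₁ = Δθ/dt₁ = 1.9144
distance = √((-5−3.5)² + (3.5−-1.5)²) = 9.8615; v₂ = distance/dt₂ = 3.9446

ω₁ = 1.9144, v₂ = 3.9446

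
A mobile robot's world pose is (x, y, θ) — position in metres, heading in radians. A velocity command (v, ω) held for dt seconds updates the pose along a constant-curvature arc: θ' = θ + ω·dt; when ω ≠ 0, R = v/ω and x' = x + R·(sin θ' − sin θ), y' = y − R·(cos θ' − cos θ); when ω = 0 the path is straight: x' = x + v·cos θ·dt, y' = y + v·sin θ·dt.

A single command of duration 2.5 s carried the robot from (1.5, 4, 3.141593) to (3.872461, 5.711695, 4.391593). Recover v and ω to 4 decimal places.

v = -1.2500, ω = 0.5000

Δθ = 4.391593 − 3.141593 = 1.250000
ω = Δθ/dt = 1.250000/2.5 = 0.5000
R = Δx/(sin θ' − sin θ) = -2.5000
v = R·ω = -2.5000·0.5000 = -1.2500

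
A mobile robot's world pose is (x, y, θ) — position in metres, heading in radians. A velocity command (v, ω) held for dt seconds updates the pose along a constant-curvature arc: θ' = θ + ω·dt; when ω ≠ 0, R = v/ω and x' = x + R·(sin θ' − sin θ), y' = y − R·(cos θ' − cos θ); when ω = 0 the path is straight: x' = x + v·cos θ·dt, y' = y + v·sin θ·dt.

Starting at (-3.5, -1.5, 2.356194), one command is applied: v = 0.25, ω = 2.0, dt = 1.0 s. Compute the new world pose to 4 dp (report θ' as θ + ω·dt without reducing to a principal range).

θ' = 2.3562 + 2.0·1.0 = 4.3562
R = v/ω = 0.25/2.0 = 0.1250
x' = -3.5 + 0.1250·(sin 4.3562 − sin 2.3562) = -3.7055
y' = -1.5 − 0.1250·(cos 4.3562 − cos 2.3562) = -1.5448

(-3.7055, -1.5448, 4.3562)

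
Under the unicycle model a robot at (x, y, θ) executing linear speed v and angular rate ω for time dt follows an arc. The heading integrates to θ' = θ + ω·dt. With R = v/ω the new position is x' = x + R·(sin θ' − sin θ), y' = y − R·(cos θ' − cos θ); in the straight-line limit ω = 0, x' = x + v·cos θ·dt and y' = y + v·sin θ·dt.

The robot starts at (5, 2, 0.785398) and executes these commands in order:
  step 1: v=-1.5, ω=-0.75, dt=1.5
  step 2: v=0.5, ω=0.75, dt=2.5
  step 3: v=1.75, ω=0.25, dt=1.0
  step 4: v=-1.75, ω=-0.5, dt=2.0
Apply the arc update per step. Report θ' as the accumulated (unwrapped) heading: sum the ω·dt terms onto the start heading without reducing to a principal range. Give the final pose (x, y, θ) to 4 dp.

(2.7069, 0.6517, 0.7854)

step 1: θ'=-0.3396 (R=2.0000) → pose (2.9196, 1.5284, -0.3396)
step 2: θ'=1.5354 (R=0.6667) → pose (3.8079, 2.1334, 1.5354)
step 3: θ'=1.7854 (R=7.0000) → pose (3.6517, 3.8719, 1.7854)
step 4: θ'=0.7854 (R=3.5000) → pose (2.7069, 0.6517, 0.7854)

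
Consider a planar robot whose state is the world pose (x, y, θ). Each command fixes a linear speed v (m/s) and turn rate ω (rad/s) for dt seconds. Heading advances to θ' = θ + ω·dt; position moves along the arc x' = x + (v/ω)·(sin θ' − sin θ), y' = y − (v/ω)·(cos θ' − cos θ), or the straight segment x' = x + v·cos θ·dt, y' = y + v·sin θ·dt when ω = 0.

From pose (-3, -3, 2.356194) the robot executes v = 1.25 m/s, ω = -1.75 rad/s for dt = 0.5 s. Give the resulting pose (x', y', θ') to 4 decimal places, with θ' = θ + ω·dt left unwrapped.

(-3.2063, -2.4310, 1.4812)

θ' = 2.3562 + -1.75·0.5 = 1.4812
R = v/ω = 1.25/-1.75 = -0.7143
x' = -3 + -0.7143·(sin 1.4812 − sin 2.3562) = -3.2063
y' = -3 − -0.7143·(cos 1.4812 − cos 2.3562) = -2.4310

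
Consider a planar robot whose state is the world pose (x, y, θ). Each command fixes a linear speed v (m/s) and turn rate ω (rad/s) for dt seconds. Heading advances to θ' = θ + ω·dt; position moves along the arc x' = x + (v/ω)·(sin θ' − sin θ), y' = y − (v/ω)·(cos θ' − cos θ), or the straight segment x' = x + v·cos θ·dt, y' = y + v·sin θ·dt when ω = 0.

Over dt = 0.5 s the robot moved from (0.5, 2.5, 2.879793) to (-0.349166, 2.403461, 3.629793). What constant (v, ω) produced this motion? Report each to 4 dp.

Δθ = 3.629793 − 2.879793 = 0.750000
ω = Δθ/dt = 0.750000/0.5 = 1.5000
R = Δx/(sin θ' − sin θ) = 1.1667
v = R·ω = 1.1667·1.5000 = 1.7500

v = 1.7500, ω = 1.5000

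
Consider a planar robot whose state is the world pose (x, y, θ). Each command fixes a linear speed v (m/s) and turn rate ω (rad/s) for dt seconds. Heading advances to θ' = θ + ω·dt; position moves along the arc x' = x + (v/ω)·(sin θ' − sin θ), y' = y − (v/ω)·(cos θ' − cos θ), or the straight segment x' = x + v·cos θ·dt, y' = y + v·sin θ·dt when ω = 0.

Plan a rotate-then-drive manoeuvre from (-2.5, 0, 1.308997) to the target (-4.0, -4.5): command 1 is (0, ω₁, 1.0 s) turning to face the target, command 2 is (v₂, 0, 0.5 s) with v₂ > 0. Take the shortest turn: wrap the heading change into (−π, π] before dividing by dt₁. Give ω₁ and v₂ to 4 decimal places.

heading to target = atan2(-4.5−0, -4−-2.5) = -1.8925
Δθ = wrap(-1.8925 − 1.3090) = 3.0816; ω₁ = Δθ/dt₁ = 3.0816
distance = √((-4−-2.5)² + (-4.5−0)²) = 4.7434; v₂ = distance/dt₂ = 9.4868

ω₁ = 3.0816, v₂ = 9.4868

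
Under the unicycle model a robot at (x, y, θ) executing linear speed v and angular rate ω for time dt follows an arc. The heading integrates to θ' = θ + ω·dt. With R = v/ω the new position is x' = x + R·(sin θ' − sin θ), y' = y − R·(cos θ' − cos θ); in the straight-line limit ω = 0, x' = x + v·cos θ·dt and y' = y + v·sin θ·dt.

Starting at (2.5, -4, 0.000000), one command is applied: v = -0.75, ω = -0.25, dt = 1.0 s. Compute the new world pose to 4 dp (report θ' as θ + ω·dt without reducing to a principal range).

(1.7578, -3.9067, -0.2500)

θ' = 0.0000 + -0.25·1.0 = -0.2500
R = v/ω = -0.75/-0.25 = 3.0000
x' = 2.5 + 3.0000·(sin -0.2500 − sin 0.0000) = 1.7578
y' = -4 − 3.0000·(cos -0.2500 − cos 0.0000) = -3.9067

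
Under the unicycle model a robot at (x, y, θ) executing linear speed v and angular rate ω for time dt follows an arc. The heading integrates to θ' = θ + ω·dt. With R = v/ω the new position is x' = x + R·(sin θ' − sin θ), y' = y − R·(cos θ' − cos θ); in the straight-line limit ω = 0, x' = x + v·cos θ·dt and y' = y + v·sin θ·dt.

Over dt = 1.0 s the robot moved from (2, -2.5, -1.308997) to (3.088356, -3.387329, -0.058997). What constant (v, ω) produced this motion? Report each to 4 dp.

Δθ = -0.058997 − -1.308997 = 1.250000
ω = Δθ/dt = 1.250000/1.0 = 1.2500
R = Δx/(sin θ' − sin θ) = 1.2000
v = R·ω = 1.2000·1.2500 = 1.5000

v = 1.5000, ω = 1.2500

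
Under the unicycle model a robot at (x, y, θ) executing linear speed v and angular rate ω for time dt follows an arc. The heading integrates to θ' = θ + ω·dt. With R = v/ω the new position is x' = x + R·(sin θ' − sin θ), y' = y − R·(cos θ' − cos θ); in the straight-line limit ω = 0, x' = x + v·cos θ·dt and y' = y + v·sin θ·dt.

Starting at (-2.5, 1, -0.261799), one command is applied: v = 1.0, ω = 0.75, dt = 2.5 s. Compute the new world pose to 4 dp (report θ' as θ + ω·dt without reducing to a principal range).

(-0.8228, 2.3444, 1.6132)

θ' = -0.2618 + 0.75·2.5 = 1.6132
R = v/ω = 1.0/0.75 = 1.3333
x' = -2.5 + 1.3333·(sin 1.6132 − sin -0.2618) = -0.8228
y' = 1 − 1.3333·(cos 1.6132 − cos -0.2618) = 2.3444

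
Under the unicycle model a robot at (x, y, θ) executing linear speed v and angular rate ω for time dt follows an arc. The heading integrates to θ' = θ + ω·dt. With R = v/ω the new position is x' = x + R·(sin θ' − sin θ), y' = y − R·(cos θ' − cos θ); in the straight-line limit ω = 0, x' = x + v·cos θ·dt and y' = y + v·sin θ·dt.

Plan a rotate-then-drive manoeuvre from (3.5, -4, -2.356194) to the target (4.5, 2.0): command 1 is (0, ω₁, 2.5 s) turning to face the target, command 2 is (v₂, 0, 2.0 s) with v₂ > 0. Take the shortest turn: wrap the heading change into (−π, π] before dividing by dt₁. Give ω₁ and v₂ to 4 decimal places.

heading to target = atan2(2−-4, 4.5−3.5) = 1.4056
Δθ = wrap(1.4056 − -2.3562) = -2.5213; ω₁ = Δθ/dt₁ = -1.0085
distance = √((4.5−3.5)² + (2−-4)²) = 6.0828; v₂ = distance/dt₂ = 3.0414

ω₁ = -1.0085, v₂ = 3.0414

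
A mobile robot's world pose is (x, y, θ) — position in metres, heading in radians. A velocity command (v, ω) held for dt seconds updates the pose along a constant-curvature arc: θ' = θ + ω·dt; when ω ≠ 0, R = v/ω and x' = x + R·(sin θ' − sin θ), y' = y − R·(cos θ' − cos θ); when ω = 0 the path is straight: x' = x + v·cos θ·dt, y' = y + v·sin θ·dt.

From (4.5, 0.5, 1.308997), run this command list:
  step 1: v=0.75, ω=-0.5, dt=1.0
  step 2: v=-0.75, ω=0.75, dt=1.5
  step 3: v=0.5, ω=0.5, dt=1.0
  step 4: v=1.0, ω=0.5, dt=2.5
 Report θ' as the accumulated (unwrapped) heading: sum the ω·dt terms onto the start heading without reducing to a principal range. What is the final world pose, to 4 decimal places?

(2.0352, 0.6994, 3.6840)

step 1: θ'=0.8090 (R=-1.5000) → pose (4.8635, 1.1471, 0.8090)
step 2: θ'=1.9340 (R=-1.0000) → pose (4.6523, 0.1016, 1.9340)
step 3: θ'=2.4340 (R=1.0000) → pose (4.3676, 0.5063, 2.4340)
step 4: θ'=3.6840 (R=2.0000) → pose (2.0352, 0.6994, 3.6840)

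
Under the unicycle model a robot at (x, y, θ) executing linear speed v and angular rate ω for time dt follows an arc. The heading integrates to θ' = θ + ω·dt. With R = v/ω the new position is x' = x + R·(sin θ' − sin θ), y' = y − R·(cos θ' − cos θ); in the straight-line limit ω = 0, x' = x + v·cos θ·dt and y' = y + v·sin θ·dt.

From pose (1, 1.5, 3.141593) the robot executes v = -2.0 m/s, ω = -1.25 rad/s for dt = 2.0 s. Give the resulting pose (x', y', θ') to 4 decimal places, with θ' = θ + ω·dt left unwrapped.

θ' = 3.1416 + -1.25·2.0 = 0.6416
R = v/ω = -2.0/-1.25 = 1.6000
x' = 1 + 1.6000·(sin 0.6416 − sin 3.1416) = 1.9576
y' = 1.5 − 1.6000·(cos 0.6416 − cos 3.1416) = -1.3818

(1.9576, -1.3818, 0.6416)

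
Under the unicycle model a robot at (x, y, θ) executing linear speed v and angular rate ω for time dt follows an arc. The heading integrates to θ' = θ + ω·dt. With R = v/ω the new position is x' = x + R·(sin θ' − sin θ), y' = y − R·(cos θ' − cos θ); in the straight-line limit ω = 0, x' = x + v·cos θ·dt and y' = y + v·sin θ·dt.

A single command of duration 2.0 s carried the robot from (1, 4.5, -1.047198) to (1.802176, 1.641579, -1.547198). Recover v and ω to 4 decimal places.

v = 1.5000, ω = -0.2500

Δθ = -1.547198 − -1.047198 = -0.500000
ω = Δθ/dt = -0.500000/2.0 = -0.2500
R = −Δy/(cos θ' − cos θ) = -6.0000
v = R·ω = -6.0000·-0.2500 = 1.5000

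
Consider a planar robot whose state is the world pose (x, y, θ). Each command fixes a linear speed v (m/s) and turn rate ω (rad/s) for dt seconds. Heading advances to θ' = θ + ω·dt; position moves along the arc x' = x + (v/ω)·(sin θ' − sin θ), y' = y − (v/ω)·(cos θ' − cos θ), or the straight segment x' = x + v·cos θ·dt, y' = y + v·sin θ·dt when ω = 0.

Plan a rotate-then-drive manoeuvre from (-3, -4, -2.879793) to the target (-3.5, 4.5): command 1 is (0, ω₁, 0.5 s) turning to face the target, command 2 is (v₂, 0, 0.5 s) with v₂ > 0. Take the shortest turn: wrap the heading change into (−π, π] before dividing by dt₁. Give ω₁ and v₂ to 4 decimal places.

heading to target = atan2(4.5−-4, -3.5−-3) = 1.6296
Δθ = wrap(1.6296 − -2.8798) = -1.7738; ω₁ = Δθ/dt₁ = -3.5477
distance = √((-3.5−-3)² + (4.5−-4)²) = 8.5147; v₂ = distance/dt₂ = 17.0294

ω₁ = -3.5477, v₂ = 17.0294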